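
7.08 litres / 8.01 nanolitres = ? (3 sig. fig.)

(7.08) / (8.01 × 10⁻⁹) = 0.8839 × 10⁹

884000000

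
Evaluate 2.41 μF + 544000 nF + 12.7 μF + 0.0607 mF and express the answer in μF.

In μF:
  2.41 μF → 2.41
  544000 nF = 544000 × 10⁻³ μF = 544
  12.7 μF → 12.7
  0.0607 mF = 0.0607 × 10³ μF = 60.7
Sum: 2.41 + 544 + 12.7 + 60.7 = 619.81

619.81 μF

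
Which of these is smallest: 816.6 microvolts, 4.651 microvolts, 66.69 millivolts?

816.6 microvolts = 0.0008166 volts
4.651 microvolts = 0.000004651 volts
66.69 millivolts = 0.06669 volts

4.651 microvolts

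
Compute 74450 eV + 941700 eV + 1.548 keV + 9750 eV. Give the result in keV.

1027.448 keV

In keV:
  74450 eV = 74450 × 10⁻³ keV = 74.45
  941700 eV = 941700 × 10⁻³ keV = 941.7
  1.548 keV → 1.548
  9750 eV = 9750 × 10⁻³ keV = 9.75
Sum: 74.45 + 941.7 + 1.548 + 9.75 = 1027.448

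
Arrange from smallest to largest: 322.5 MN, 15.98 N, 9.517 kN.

15.98 N < 9.517 kN < 322.5 MN

322.5 MN = 322500000 N
15.98 N = 15.98 N
9.517 kN = 9517 N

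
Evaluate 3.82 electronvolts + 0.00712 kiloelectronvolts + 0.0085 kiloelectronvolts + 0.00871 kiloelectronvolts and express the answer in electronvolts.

28.15 electronvolts

In electronvolts:
  3.82 electronvolts → 3.82
  0.00712 kiloelectronvolts = 0.00712e3 electronvolts = 7.12
  0.0085 kiloelectronvolts = 0.0085e3 electronvolts = 8.5
  0.00871 kiloelectronvolts = 0.00871e3 electronvolts = 8.71
Sum: 3.82 + 7.12 + 8.5 + 8.71 = 28.15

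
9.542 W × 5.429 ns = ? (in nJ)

9.542 × 5.429e-9 = 51.803518e-9 J

51.803518 nJ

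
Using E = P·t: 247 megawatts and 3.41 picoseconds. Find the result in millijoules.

0.84227 millijoules

247e6 × 3.41e-12 = 842.27e-6 J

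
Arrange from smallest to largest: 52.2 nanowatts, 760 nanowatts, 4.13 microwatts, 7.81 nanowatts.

7.81 nanowatts < 52.2 nanowatts < 760 nanowatts < 4.13 microwatts

52.2 nanowatts = 0.0000000522 watts
760 nanowatts = 0.00000076 watts
4.13 microwatts = 0.00000413 watts
7.81 nanowatts = 0.00000000781 watts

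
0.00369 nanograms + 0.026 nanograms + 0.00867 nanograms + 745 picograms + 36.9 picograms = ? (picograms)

820.26 picograms

In picograms:
  0.00369 nanograms = 0.00369 × 10^3 picograms = 3.69
  0.026 nanograms = 0.026 × 10^3 picograms = 26
  0.00867 nanograms = 0.00867 × 10^3 picograms = 8.67
  745 picograms → 745
  36.9 picograms → 36.9
Sum: 3.69 + 26 + 8.67 + 745 + 36.9 = 820.26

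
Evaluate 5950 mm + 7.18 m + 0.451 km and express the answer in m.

In m:
  5950 mm = 5950 × 10⁻³ m = 5.95
  7.18 m → 7.18
  0.451 km = 0.451 × 10³ m = 451
Sum: 5.95 + 7.18 + 451 = 464.13

464.13 m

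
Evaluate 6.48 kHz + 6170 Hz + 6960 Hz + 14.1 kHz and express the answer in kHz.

In kHz:
  6.48 kHz → 6.48
  6170 Hz = 6170e-3 kHz = 6.17
  6960 Hz = 6960e-3 kHz = 6.96
  14.1 kHz → 14.1
Sum: 6.48 + 6.17 + 6.96 + 14.1 = 33.71

33.71 kHz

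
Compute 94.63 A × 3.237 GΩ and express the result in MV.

306317.31 MV

94.63 × 3.237 × 10^9 = 306.31731 × 10^9 V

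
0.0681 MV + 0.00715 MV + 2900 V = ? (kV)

78.15 kV

In kV:
  0.0681 MV = 0.0681e3 kV = 68.1
  0.00715 MV = 0.00715e3 kV = 7.15
  2900 V = 2900e-3 kV = 2.9
Sum: 68.1 + 7.15 + 2.9 = 78.15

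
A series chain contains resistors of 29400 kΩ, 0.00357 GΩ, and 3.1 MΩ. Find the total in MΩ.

36.07 MΩ

In MΩ:
  29400 kΩ = 29400e-3 MΩ = 29.4
  0.00357 GΩ = 0.00357e3 MΩ = 3.57
  3.1 MΩ → 3.1
Sum: 29.4 + 3.57 + 3.1 = 36.07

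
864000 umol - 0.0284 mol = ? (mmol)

In mmol:
  864000 umol = 864000e-3 mmol = 864
  0.0284 mol = 0.0284e3 mmol = 28.4
Difference: 864 - 28.4 = 835.6

835.6 mmol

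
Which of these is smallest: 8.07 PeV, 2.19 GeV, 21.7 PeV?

8.07 PeV = 8070000000000000 eV
2.19 GeV = 2190000000 eV
21.7 PeV = 21700000000000000 eV

2.19 GeV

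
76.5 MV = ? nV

mega = 1e6, nano = 1e-9; factor is 1e15.
76.5 × 1e15 = 76500000000000000

76500000000000000 nV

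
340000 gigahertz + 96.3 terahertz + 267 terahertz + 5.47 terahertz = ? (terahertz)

708.77 terahertz

In terahertz:
  340000 gigahertz = 340000 × 10^-3 terahertz = 340
  96.3 terahertz → 96.3
  267 terahertz → 267
  5.47 terahertz → 5.47
Sum: 340 + 96.3 + 267 + 5.47 = 708.77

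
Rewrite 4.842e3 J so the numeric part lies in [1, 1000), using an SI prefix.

4.842 kJ

= 4.842e3 J; 1e3 is kilo.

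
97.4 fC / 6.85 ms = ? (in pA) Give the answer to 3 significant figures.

(97.4 × 10^-15) / (6.85 × 10^-3) = 14.219 × 10^-12 A

14.2 pA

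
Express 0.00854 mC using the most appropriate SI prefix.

8.54 uC

= 8.54 × 10^-6 C; 10^-6 is micro.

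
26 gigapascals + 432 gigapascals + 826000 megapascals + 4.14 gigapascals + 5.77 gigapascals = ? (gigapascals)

1293.91 gigapascals

In gigapascals:
  26 gigapascals → 26
  432 gigapascals → 432
  826000 megapascals = 826000 × 10⁻³ gigapascals = 826
  4.14 gigapascals → 4.14
  5.77 gigapascals → 5.77
Sum: 26 + 432 + 826 + 4.14 + 5.77 = 1293.91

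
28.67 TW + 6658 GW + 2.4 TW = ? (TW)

37.728 TW

In TW:
  28.67 TW → 28.67
  6658 GW = 6658e-3 TW = 6.658
  2.4 TW → 2.4
Sum: 28.67 + 6.658 + 2.4 = 37.728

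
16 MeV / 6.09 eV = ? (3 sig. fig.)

2630000

(16e6) / (6.09) = 2.627e6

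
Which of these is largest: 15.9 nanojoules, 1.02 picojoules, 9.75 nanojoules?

15.9 nanojoules

15.9 nanojoules = 0.0000000159 joules
1.02 picojoules = 0.00000000000102 joules
9.75 nanojoules = 0.00000000975 joules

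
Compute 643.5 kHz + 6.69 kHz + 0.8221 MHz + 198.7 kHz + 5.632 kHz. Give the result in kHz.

In kHz:
  643.5 kHz → 643.5
  6.69 kHz → 6.69
  0.8221 MHz = 0.8221e3 kHz = 822.1
  198.7 kHz → 198.7
  5.632 kHz → 5.632
Sum: 643.5 + 6.69 + 822.1 + 198.7 + 5.632 = 1676.622

1676.622 kHz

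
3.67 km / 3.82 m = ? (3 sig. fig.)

961

(3.67e3) / (3.82) = 0.9607e3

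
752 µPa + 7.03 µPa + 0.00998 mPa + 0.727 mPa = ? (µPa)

In µPa:
  752 µPa → 752
  7.03 µPa → 7.03
  0.00998 mPa = 0.00998 × 10^3 µPa = 9.98
  0.727 mPa = 0.727 × 10^3 µPa = 727
Sum: 752 + 7.03 + 9.98 + 727 = 1496.01

1496.01 µPa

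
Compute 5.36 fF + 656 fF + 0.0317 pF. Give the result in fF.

In fF:
  5.36 fF → 5.36
  656 fF → 656
  0.0317 pF = 0.0317e3 fF = 31.7
Sum: 5.36 + 656 + 31.7 = 693.06

693.06 fF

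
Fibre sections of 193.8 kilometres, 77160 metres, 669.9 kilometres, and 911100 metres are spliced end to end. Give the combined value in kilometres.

1851.96 kilometres

In kilometres:
  193.8 kilometres → 193.8
  77160 metres = 77160 × 10^-3 kilometres = 77.16
  669.9 kilometres → 669.9
  911100 metres = 911100 × 10^-3 kilometres = 911.1
Sum: 193.8 + 77.16 + 669.9 + 911.1 = 1851.96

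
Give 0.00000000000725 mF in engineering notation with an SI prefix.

= 7.25e-15 F; 1e-15 is femto.

7.25 fF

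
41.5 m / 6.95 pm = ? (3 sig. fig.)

(41.5) / (6.95 × 10^-12) = 5.971 × 10^12

5970000000000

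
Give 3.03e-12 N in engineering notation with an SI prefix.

= 3.03e-12 N; 1e-12 is pico.

3.03 pN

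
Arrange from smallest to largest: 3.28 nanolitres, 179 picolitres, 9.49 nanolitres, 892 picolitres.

3.28 nanolitres = 0.00000000328 litres
179 picolitres = 0.000000000179 litres
9.49 nanolitres = 0.00000000949 litres
892 picolitres = 0.000000000892 litres

179 picolitres < 892 picolitres < 3.28 nanolitres < 9.49 nanolitres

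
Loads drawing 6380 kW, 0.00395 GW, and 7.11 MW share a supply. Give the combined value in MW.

In MW:
  6380 kW = 6380 × 10^-3 MW = 6.38
  0.00395 GW = 0.00395 × 10^3 MW = 3.95
  7.11 MW → 7.11
Sum: 6.38 + 3.95 + 7.11 = 17.44

17.44 MW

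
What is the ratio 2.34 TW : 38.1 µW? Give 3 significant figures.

(2.34 × 10¹²) / (38.1 × 10⁻⁶) = 0.06142 × 10¹⁸

61400000000000000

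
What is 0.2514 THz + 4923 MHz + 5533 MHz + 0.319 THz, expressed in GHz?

580.856 GHz

In GHz:
  0.2514 THz = 0.2514 × 10³ GHz = 251.4
  4923 MHz = 4923 × 10⁻³ GHz = 4.923
  5533 MHz = 5533 × 10⁻³ GHz = 5.533
  0.319 THz = 0.319 × 10³ GHz = 319
Sum: 251.4 + 4.923 + 5.533 + 319 = 580.856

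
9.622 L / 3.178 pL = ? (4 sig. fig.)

3028000000000

(9.622) / (3.178 × 10^-12) = 3.0277 × 10^12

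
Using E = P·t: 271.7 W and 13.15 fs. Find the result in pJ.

271.7 × 13.15 × 10⁻¹⁵ = 3572.855 × 10⁻¹⁵ J

3.572855 pJ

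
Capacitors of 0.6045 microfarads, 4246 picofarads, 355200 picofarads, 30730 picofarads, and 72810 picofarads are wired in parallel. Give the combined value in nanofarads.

In nanofarads:
  0.6045 microfarads = 0.6045 × 10^3 nanofarads = 604.5
  4246 picofarads = 4246 × 10^-3 nanofarads = 4.246
  355200 picofarads = 355200 × 10^-3 nanofarads = 355.2
  30730 picofarads = 30730 × 10^-3 nanofarads = 30.73
  72810 picofarads = 72810 × 10^-3 nanofarads = 72.81
Sum: 604.5 + 4.246 + 355.2 + 30.73 + 72.81 = 1067.486

1067.486 nanofarads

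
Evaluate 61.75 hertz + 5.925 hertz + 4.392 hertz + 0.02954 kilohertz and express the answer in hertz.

101.607 hertz

In hertz:
  61.75 hertz → 61.75
  5.925 hertz → 5.925
  4.392 hertz → 4.392
  0.02954 kilohertz = 0.02954 × 10^3 hertz = 29.54
Sum: 61.75 + 5.925 + 4.392 + 29.54 = 101.607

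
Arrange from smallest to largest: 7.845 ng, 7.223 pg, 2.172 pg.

7.845 ng = 0.000000007845 g
7.223 pg = 0.000000000007223 g
2.172 pg = 0.000000000002172 g

2.172 pg < 7.223 pg < 7.845 ng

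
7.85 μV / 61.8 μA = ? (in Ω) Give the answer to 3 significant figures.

(7.85 × 10^-6) / (61.8 × 10^-6) = 0.12702 Ω

0.127 Ω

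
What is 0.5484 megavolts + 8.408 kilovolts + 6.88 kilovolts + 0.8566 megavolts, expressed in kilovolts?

In kilovolts:
  0.5484 megavolts = 0.5484e3 kilovolts = 548.4
  8.408 kilovolts → 8.408
  6.88 kilovolts → 6.88
  0.8566 megavolts = 0.8566e3 kilovolts = 856.6
Sum: 548.4 + 8.408 + 6.88 + 856.6 = 1420.288

1420.288 kilovolts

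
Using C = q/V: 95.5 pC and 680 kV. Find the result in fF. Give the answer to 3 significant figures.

(95.5 × 10^-12) / (680 × 10^3) = 0.14044 × 10^-15 F

0.140 fF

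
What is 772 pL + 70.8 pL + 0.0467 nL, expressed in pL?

In pL:
  772 pL → 772
  70.8 pL → 70.8
  0.0467 nL = 0.0467 × 10^3 pL = 46.7
Sum: 772 + 70.8 + 46.7 = 889.5

889.5 pL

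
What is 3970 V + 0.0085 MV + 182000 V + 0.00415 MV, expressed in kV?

In kV:
  3970 V = 3970 × 10⁻³ kV = 3.97
  0.0085 MV = 0.0085 × 10³ kV = 8.5
  182000 V = 182000 × 10⁻³ kV = 182
  0.00415 MV = 0.00415 × 10³ kV = 4.15
Sum: 3.97 + 8.5 + 182 + 4.15 = 198.62

198.62 kV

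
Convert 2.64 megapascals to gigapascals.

0.00264 gigapascals

mega = 10^6, giga = 10^9; factor is 10^-3.
2.64 × 10^-3 = 0.00264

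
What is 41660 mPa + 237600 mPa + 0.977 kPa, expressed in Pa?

In Pa:
  41660 mPa = 41660 × 10^-3 Pa = 41.66
  237600 mPa = 237600 × 10^-3 Pa = 237.6
  0.977 kPa = 0.977 × 10^3 Pa = 977
Sum: 41.66 + 237.6 + 977 = 1256.26

1256.26 Pa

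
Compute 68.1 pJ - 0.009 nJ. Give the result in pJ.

In pJ:
  68.1 pJ → 68.1
  0.009 nJ = 0.009e3 pJ = 9
Difference: 68.1 - 9 = 59.1

59.1 pJ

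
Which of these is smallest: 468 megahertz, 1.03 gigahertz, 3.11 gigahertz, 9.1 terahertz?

468 megahertz = 468000000 hertz
1.03 gigahertz = 1030000000 hertz
3.11 gigahertz = 3110000000 hertz
9.1 terahertz = 9100000000000 hertz

468 megahertz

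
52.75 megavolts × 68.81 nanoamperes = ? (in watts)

3.6297275 watts

52.75 × 10^6 × 68.81 × 10^-9 = 3629.7275 × 10^-3 W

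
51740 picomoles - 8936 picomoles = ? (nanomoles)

42.804 nanomoles

In nanomoles:
  51740 picomoles = 51740 × 10^-3 nanomoles = 51.74
  8936 picomoles = 8936 × 10^-3 nanomoles = 8.936
Difference: 51.74 - 8.936 = 42.804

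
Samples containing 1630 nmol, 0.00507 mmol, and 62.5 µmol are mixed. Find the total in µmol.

In µmol:
  1630 nmol = 1630 × 10⁻³ µmol = 1.63
  0.00507 mmol = 0.00507 × 10³ µmol = 5.07
  62.5 µmol → 62.5
Sum: 1.63 + 5.07 + 62.5 = 69.2

69.2 µmol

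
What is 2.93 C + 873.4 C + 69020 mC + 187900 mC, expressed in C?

1133.25 C

In C:
  2.93 C → 2.93
  873.4 C → 873.4
  69020 mC = 69020e-3 C = 69.02
  187900 mC = 187900e-3 C = 187.9
Sum: 2.93 + 873.4 + 69.02 + 187.9 = 1133.25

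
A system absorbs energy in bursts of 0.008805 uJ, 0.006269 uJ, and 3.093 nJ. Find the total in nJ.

18.167 nJ

In nJ:
  0.008805 uJ = 0.008805 × 10^3 nJ = 8.805
  0.006269 uJ = 0.006269 × 10^3 nJ = 6.269
  3.093 nJ → 3.093
Sum: 8.805 + 6.269 + 3.093 = 18.167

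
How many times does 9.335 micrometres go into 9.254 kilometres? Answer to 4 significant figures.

(9.254 × 10³) / (9.335 × 10⁻⁶) = 0.99132 × 10⁹

991300000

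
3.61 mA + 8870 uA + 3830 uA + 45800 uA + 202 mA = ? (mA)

In mA:
  3.61 mA → 3.61
  8870 uA = 8870e-3 mA = 8.87
  3830 uA = 3830e-3 mA = 3.83
  45800 uA = 45800e-3 mA = 45.8
  202 mA → 202
Sum: 3.61 + 8.87 + 3.83 + 45.8 + 202 = 264.11

264.11 mA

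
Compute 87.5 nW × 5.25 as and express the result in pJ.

0.000000000000459375 pJ

87.5 × 10⁻⁹ × 5.25 × 10⁻¹⁸ = 459.375 × 10⁻²⁷ J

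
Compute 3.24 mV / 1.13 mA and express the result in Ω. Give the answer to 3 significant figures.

2.87 Ω

(3.24e-3) / (1.13e-3) = 2.8673 Ω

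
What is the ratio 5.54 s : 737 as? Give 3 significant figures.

(5.54) / (737e-18) = 0.007517e18

7520000000000000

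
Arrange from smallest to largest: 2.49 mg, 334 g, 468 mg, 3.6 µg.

2.49 mg = 0.00249 g
334 g = 334 g
468 mg = 0.468 g
3.6 µg = 0.0000036 g

3.6 µg < 2.49 mg < 468 mg < 334 g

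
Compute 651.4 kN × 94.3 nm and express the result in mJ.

651.4 × 10^3 × 94.3 × 10^-9 = 61427.02 × 10^-6 J

61.42702 mJ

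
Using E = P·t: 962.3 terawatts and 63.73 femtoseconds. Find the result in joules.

962.3e12 × 63.73e-15 = 61327.379e-3 J

61.327379 joules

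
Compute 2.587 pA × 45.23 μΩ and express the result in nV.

2.587 × 10⁻¹² × 45.23 × 10⁻⁶ = 117.01001 × 10⁻¹⁸ V

0.00000011701001 nV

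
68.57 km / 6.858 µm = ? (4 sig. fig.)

9999000000

(68.57 × 10³) / (6.858 × 10⁻⁶) = 9.9985 × 10⁹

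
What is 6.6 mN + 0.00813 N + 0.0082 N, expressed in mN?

22.93 mN

In mN:
  6.6 mN → 6.6
  0.00813 N = 0.00813e3 mN = 8.13
  0.0082 N = 0.0082e3 mN = 8.2
Sum: 6.6 + 8.13 + 8.2 = 22.93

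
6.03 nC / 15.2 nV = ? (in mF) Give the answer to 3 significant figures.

397 mF

(6.03e-9) / (15.2e-9) = 0.39671 F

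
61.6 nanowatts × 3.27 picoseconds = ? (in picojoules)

61.6 × 10⁻⁹ × 3.27 × 10⁻¹² = 201.432 × 10⁻²¹ J

0.000000201432 picojoules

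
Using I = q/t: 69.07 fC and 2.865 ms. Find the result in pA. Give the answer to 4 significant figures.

(69.07 × 10⁻¹⁵) / (2.865 × 10⁻³) = 24.1082 × 10⁻¹² A

24.11 pA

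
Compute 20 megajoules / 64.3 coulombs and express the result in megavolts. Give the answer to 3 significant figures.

(20e6) / (64.3) = 0.31104e6 V

0.311 megavolts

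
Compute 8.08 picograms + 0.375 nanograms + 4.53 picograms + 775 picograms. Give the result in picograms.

In picograms:
  8.08 picograms → 8.08
  0.375 nanograms = 0.375 × 10^3 picograms = 375
  4.53 picograms → 4.53
  775 picograms → 775
Sum: 8.08 + 375 + 4.53 + 775 = 1162.61

1162.61 picograms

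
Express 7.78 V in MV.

0.00000778 MV

(no prefix) = 1e0, mega = 1e6; factor is 1e-6.
7.78 × 1e-6 = 0.00000778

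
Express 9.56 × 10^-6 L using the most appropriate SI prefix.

9.56 μL

= 9.56 × 10^-6 L; 10^-6 is micro.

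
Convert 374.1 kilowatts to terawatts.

0.0000003741 terawatts

kilo = 10^3, tera = 10^12; factor is 10^-9.
374.1 × 10^-9 = 0.0000003741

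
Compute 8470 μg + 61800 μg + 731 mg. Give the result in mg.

In mg:
  8470 μg = 8470e-3 mg = 8.47
  61800 μg = 61800e-3 mg = 61.8
  731 mg → 731
Sum: 8.47 + 61.8 + 731 = 801.27

801.27 mg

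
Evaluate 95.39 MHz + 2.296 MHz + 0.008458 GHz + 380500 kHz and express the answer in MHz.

In MHz:
  95.39 MHz → 95.39
  2.296 MHz → 2.296
  0.008458 GHz = 0.008458 × 10³ MHz = 8.458
  380500 kHz = 380500 × 10⁻³ MHz = 380.5
Sum: 95.39 + 2.296 + 8.458 + 380.5 = 486.644

486.644 MHz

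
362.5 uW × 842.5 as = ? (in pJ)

362.5 × 10⁻⁶ × 842.5 × 10⁻¹⁸ = 305406.25 × 10⁻²⁴ J

0.00000030540625 pJ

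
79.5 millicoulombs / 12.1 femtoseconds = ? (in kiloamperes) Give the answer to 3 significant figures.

6570000000 kiloamperes

(79.5 × 10^-3) / (12.1 × 10^-15) = 6.5702 × 10^12 A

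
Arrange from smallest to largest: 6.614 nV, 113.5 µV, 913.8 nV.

6.614 nV = 0.000000006614 V
113.5 µV = 0.0001135 V
913.8 nV = 0.0000009138 V

6.614 nV < 913.8 nV < 113.5 µV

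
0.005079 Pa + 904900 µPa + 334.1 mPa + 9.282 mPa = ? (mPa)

In mPa:
  0.005079 Pa = 0.005079 × 10³ mPa = 5.079
  904900 µPa = 904900 × 10⁻³ mPa = 904.9
  334.1 mPa → 334.1
  9.282 mPa → 9.282
Sum: 5.079 + 904.9 + 334.1 + 9.282 = 1253.361

1253.361 mPa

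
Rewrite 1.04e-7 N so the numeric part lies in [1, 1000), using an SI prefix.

104 nN

= 104e-9 N; 1e-9 is nano.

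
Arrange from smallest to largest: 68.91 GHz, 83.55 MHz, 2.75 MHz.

68.91 GHz = 68910000000 Hz
83.55 MHz = 83550000 Hz
2.75 MHz = 2750000 Hz

2.75 MHz < 83.55 MHz < 68.91 GHz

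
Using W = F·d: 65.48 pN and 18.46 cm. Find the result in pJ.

65.48e-12 × 18.46e-2 = 1208.7608e-14 J

12.087608 pJ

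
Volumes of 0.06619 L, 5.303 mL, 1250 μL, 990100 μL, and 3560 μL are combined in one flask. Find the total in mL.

In mL:
  0.06619 L = 0.06619 × 10^3 mL = 66.19
  5.303 mL → 5.303
  1250 μL = 1250 × 10^-3 mL = 1.25
  990100 μL = 990100 × 10^-3 mL = 990.1
  3560 μL = 3560 × 10^-3 mL = 3.56
Sum: 66.19 + 5.303 + 1.25 + 990.1 + 3.56 = 1066.403

1066.403 mL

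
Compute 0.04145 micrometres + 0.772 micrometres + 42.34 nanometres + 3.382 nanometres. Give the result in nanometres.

In nanometres:
  0.04145 micrometres = 0.04145e3 nanometres = 41.45
  0.772 micrometres = 0.772e3 nanometres = 772
  42.34 nanometres → 42.34
  3.382 nanometres → 3.382
Sum: 41.45 + 772 + 42.34 + 3.382 = 859.172

859.172 nanometres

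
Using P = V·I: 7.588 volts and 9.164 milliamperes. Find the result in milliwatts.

69.536432 milliwatts

7.588 × 9.164e-3 = 69.536432e-3 W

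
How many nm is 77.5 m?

77500000000 nm

(no prefix) = 10⁰, nano = 10⁻⁹; factor is 10⁹.
77.5 × 10⁹ = 77500000000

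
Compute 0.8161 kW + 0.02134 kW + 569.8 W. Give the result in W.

1407.24 W

In W:
  0.8161 kW = 0.8161 × 10³ W = 816.1
  0.02134 kW = 0.02134 × 10³ W = 21.34
  569.8 W → 569.8
Sum: 816.1 + 21.34 + 569.8 = 1407.24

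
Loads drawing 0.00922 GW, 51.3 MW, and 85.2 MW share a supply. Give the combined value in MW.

145.72 MW

In MW:
  0.00922 GW = 0.00922e3 MW = 9.22
  51.3 MW → 51.3
  85.2 MW → 85.2
Sum: 9.22 + 51.3 + 85.2 = 145.72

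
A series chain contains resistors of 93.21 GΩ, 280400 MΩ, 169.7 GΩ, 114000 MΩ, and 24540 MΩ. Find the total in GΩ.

681.85 GΩ

In GΩ:
  93.21 GΩ → 93.21
  280400 MΩ = 280400e-3 GΩ = 280.4
  169.7 GΩ → 169.7
  114000 MΩ = 114000e-3 GΩ = 114
  24540 MΩ = 24540e-3 GΩ = 24.54
Sum: 93.21 + 280.4 + 169.7 + 114 + 24.54 = 681.85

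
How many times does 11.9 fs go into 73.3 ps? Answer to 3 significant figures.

6160

(73.3e-12) / (11.9e-15) = 6.16e3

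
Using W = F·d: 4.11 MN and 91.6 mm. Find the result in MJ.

0.376476 MJ

4.11e6 × 91.6e-3 = 376.476e3 J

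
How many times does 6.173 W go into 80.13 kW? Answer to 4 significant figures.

12980

(80.13 × 10³) / (6.173) = 12.981 × 10³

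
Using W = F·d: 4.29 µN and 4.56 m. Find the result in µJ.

19.5624 µJ

4.29 × 10⁻⁶ × 4.56 = 19.5624 × 10⁻⁶ J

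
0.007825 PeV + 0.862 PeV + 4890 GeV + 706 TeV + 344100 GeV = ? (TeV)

In TeV:
  0.007825 PeV = 0.007825 × 10^3 TeV = 7.825
  0.862 PeV = 0.862 × 10^3 TeV = 862
  4890 GeV = 4890 × 10^-3 TeV = 4.89
  706 TeV → 706
  344100 GeV = 344100 × 10^-3 TeV = 344.1
Sum: 7.825 + 862 + 4.89 + 706 + 344.1 = 1924.815

1924.815 TeV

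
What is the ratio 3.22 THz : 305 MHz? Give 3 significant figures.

10600

(3.22 × 10¹²) / (305 × 10⁶) = 0.01056 × 10⁶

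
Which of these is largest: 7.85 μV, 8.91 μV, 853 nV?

8.91 μV

7.85 μV = 0.00000785 V
8.91 μV = 0.00000891 V
853 nV = 0.000000853 V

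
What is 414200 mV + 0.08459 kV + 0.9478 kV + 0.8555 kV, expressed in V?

In V:
  414200 mV = 414200 × 10⁻³ V = 414.2
  0.08459 kV = 0.08459 × 10³ V = 84.59
  0.9478 kV = 0.9478 × 10³ V = 947.8
  0.8555 kV = 0.8555 × 10³ V = 855.5
Sum: 414.2 + 84.59 + 947.8 + 855.5 = 2302.09

2302.09 V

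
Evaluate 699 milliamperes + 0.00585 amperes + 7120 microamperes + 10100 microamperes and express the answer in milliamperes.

722.07 milliamperes

In milliamperes:
  699 milliamperes → 699
  0.00585 amperes = 0.00585 × 10^3 milliamperes = 5.85
  7120 microamperes = 7120 × 10^-3 milliamperes = 7.12
  10100 microamperes = 10100 × 10^-3 milliamperes = 10.1
Sum: 699 + 5.85 + 7.12 + 10.1 = 722.07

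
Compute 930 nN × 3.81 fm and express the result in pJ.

0.0000000035433 pJ

930 × 10^-9 × 3.81 × 10^-15 = 3543.3 × 10^-24 J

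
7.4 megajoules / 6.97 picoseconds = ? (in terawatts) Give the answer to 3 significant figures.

1060000 terawatts

(7.4 × 10^6) / (6.97 × 10^-12) = 1.0617 × 10^18 W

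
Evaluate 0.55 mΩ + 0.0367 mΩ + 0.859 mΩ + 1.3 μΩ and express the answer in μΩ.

In μΩ:
  0.55 mΩ = 0.55 × 10^3 μΩ = 550
  0.0367 mΩ = 0.0367 × 10^3 μΩ = 36.7
  0.859 mΩ = 0.859 × 10^3 μΩ = 859
  1.3 μΩ → 1.3
Sum: 550 + 36.7 + 859 + 1.3 = 1447

1447 μΩ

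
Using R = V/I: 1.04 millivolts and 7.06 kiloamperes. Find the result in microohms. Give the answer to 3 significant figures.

(1.04 × 10^-3) / (7.06 × 10^3) = 0.14731 × 10^-6 Ω

0.147 microohms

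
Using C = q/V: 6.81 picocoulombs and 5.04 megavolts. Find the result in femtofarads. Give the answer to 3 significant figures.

0.00135 femtofarads

(6.81e-12) / (5.04e6) = 1.3512e-18 F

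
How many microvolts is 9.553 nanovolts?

nano = 10⁻⁹, micro = 10⁻⁶; factor is 10⁻³.
9.553 × 10⁻³ = 0.009553

0.009553 microvolts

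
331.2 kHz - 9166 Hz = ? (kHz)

322.034 kHz

In kHz:
  331.2 kHz → 331.2
  9166 Hz = 9166 × 10⁻³ kHz = 9.166
Difference: 331.2 - 9.166 = 322.034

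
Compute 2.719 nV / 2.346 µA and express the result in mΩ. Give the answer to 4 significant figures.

1.159 mΩ

(2.719 × 10⁻⁹) / (2.346 × 10⁻⁶) = 1.15899 × 10⁻³ Ω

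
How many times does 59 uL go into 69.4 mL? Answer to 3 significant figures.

(69.4 × 10^-3) / (59 × 10^-6) = 1.176 × 10^3

1180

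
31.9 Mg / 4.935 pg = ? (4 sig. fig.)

(31.9 × 10^6) / (4.935 × 10^-12) = 6.464 × 10^18

6464000000000000000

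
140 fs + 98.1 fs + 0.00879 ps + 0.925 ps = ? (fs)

In fs:
  140 fs → 140
  98.1 fs → 98.1
  0.00879 ps = 0.00879 × 10^3 fs = 8.79
  0.925 ps = 0.925 × 10^3 fs = 925
Sum: 140 + 98.1 + 8.79 + 925 = 1171.89

1171.89 fs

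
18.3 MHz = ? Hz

18300000 Hz

mega = 1e6, (no prefix) = 1e0; factor is 1e6.
18.3 × 1e6 = 18300000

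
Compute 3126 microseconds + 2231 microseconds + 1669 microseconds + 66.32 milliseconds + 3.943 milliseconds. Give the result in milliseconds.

In milliseconds:
  3126 microseconds = 3126e-3 milliseconds = 3.126
  2231 microseconds = 2231e-3 milliseconds = 2.231
  1669 microseconds = 1669e-3 milliseconds = 1.669
  66.32 milliseconds → 66.32
  3.943 milliseconds → 3.943
Sum: 3.126 + 2.231 + 1.669 + 66.32 + 3.943 = 77.289

77.289 milliseconds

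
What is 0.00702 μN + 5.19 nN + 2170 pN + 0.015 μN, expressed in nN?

29.38 nN

In nN:
  0.00702 μN = 0.00702 × 10³ nN = 7.02
  5.19 nN → 5.19
  2170 pN = 2170 × 10⁻³ nN = 2.17
  0.015 μN = 0.015 × 10³ nN = 15
Sum: 7.02 + 5.19 + 2.17 + 15 = 29.38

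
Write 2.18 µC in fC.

2180000000 fC

micro = 10⁻⁶, femto = 10⁻¹⁵; factor is 10⁹.
2.18 × 10⁹ = 2180000000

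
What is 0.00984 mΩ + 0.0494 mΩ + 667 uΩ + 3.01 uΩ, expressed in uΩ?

729.25 uΩ

In uΩ:
  0.00984 mΩ = 0.00984 × 10³ uΩ = 9.84
  0.0494 mΩ = 0.0494 × 10³ uΩ = 49.4
  667 uΩ → 667
  3.01 uΩ → 3.01
Sum: 9.84 + 49.4 + 667 + 3.01 = 729.25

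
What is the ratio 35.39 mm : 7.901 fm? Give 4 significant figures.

(35.39 × 10⁻³) / (7.901 × 10⁻¹⁵) = 4.4792 × 10¹²

4479000000000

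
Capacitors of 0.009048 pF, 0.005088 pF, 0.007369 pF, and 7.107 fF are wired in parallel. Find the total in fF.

28.612 fF

In fF:
  0.009048 pF = 0.009048e3 fF = 9.048
  0.005088 pF = 0.005088e3 fF = 5.088
  0.007369 pF = 0.007369e3 fF = 7.369
  7.107 fF → 7.107
Sum: 9.048 + 5.088 + 7.369 + 7.107 = 28.612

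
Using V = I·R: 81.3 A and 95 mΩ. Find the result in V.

7.7235 V

81.3 × 95 × 10⁻³ = 7723.5 × 10⁻³ V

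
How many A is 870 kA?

kilo = 10^3, (no prefix) = 10^0; factor is 10^3.
870 × 10^3 = 870000

870000 A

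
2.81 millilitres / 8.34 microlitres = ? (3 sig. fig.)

337

(2.81 × 10^-3) / (8.34 × 10^-6) = 0.3369 × 10^3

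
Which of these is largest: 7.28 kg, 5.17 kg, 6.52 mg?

7.28 kg = 7280 g
5.17 kg = 5170 g
6.52 mg = 0.00652 g

7.28 kg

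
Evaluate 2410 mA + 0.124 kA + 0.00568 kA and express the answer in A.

132.09 A

In A:
  2410 mA = 2410 × 10⁻³ A = 2.41
  0.124 kA = 0.124 × 10³ A = 124
  0.00568 kA = 0.00568 × 10³ A = 5.68
Sum: 2.41 + 124 + 5.68 = 132.09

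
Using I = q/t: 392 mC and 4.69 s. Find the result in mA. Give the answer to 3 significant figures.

83.6 mA

(392e-3) / (4.69) = 83.582e-3 A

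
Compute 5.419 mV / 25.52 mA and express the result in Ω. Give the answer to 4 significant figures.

0.2123 Ω

(5.419 × 10^-3) / (25.52 × 10^-3) = 0.212343 Ω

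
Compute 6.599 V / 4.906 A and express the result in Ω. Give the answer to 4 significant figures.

(6.599) / (4.906) = 1.34509 Ω

1.345 Ω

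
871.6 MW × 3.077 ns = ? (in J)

871.6 × 10^6 × 3.077 × 10^-9 = 2681.9132 × 10^-3 J

2.6819132 J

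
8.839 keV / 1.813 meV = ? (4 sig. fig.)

4875000

(8.839 × 10³) / (1.813 × 10⁻³) = 4.8753 × 10⁶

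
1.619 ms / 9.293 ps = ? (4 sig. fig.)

174200000

(1.619 × 10⁻³) / (9.293 × 10⁻¹²) = 0.17422 × 10⁹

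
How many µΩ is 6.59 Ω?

(no prefix) = 10⁰, micro = 10⁻⁶; factor is 10⁶.
6.59 × 10⁶ = 6590000

6590000 µΩ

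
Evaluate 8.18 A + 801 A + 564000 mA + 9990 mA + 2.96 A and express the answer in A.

1386.13 A

In A:
  8.18 A → 8.18
  801 A → 801
  564000 mA = 564000 × 10^-3 A = 564
  9990 mA = 9990 × 10^-3 A = 9.99
  2.96 A → 2.96
Sum: 8.18 + 801 + 564 + 9.99 + 2.96 = 1386.13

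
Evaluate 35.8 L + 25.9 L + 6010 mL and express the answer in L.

67.71 L

In L:
  35.8 L → 35.8
  25.9 L → 25.9
  6010 mL = 6010 × 10^-3 L = 6.01
Sum: 35.8 + 25.9 + 6.01 = 67.71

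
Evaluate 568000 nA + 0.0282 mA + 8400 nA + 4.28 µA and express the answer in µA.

608.88 µA

In µA:
  568000 nA = 568000 × 10⁻³ µA = 568
  0.0282 mA = 0.0282 × 10³ µA = 28.2
  8400 nA = 8400 × 10⁻³ µA = 8.4
  4.28 µA → 4.28
Sum: 568 + 28.2 + 8.4 + 4.28 = 608.88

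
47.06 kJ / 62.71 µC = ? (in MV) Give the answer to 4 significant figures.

(47.06 × 10^3) / (62.71 × 10^-6) = 0.750439 × 10^9 V

750.4 MV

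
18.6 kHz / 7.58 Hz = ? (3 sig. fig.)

2450

(18.6 × 10^3) / (7.58) = 2.454 × 10^3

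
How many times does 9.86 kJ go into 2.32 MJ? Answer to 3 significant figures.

235

(2.32e6) / (9.86e3) = 0.2353e3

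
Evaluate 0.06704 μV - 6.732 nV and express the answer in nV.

60.308 nV

In nV:
  0.06704 μV = 0.06704 × 10³ nV = 67.04
  6.732 nV → 6.732
Difference: 67.04 - 6.732 = 60.308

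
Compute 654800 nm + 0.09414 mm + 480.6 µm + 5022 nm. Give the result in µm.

1234.562 µm

In µm:
  654800 nm = 654800 × 10⁻³ µm = 654.8
  0.09414 mm = 0.09414 × 10³ µm = 94.14
  480.6 µm → 480.6
  5022 nm = 5022 × 10⁻³ µm = 5.022
Sum: 654.8 + 94.14 + 480.6 + 5.022 = 1234.562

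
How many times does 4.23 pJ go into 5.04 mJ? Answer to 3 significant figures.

(5.04 × 10⁻³) / (4.23 × 10⁻¹²) = 1.191 × 10⁹

1190000000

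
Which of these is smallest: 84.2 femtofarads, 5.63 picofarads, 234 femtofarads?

84.2 femtofarads = 0.0000000000000842 farads
5.63 picofarads = 0.00000000000563 farads
234 femtofarads = 0.000000000000234 farads

84.2 femtofarads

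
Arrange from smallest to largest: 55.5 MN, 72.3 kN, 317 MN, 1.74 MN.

72.3 kN < 1.74 MN < 55.5 MN < 317 MN

55.5 MN = 55500000 N
72.3 kN = 72300 N
317 MN = 317000000 N
1.74 MN = 1740000 N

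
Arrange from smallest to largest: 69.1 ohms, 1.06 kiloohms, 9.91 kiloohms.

69.1 ohms = 69.1 ohms
1.06 kiloohms = 1060 ohms
9.91 kiloohms = 9910 ohms

69.1 ohms < 1.06 kiloohms < 9.91 kiloohms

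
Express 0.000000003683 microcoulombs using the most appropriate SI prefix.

3.683 femtocoulombs

= 3.683e-15 coulombs; 1e-15 is femto.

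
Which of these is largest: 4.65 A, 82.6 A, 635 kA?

635 kA

4.65 A = 4.65 A
82.6 A = 82.6 A
635 kA = 635000 A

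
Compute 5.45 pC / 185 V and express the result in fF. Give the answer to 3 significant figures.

(5.45e-12) / (185) = 0.029459e-12 F

29.5 fF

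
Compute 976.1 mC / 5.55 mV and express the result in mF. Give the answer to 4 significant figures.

(976.1 × 10⁻³) / (5.55 × 10⁻³) = 175.874 F

175900 mF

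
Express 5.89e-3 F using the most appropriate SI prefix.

5.89 mF

= 5.89e-3 F; 1e-3 is milli.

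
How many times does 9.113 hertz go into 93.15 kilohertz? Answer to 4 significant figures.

10220

(93.15 × 10^3) / (9.113) = 10.222 × 10^3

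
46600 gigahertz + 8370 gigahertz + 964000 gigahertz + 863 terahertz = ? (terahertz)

1881.97 terahertz

In terahertz:
  46600 gigahertz = 46600e-3 terahertz = 46.6
  8370 gigahertz = 8370e-3 terahertz = 8.37
  964000 gigahertz = 964000e-3 terahertz = 964
  863 terahertz → 863
Sum: 46.6 + 8.37 + 964 + 863 = 1881.97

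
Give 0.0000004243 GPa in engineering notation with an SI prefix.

= 424.3 Pa; mantissa already in [1, 1000).

424.3 Pa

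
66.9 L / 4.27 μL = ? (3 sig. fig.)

(66.9) / (4.27 × 10^-6) = 15.67 × 10^6

15700000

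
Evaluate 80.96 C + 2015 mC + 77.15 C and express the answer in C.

In C:
  80.96 C → 80.96
  2015 mC = 2015e-3 C = 2.015
  77.15 C → 77.15
Sum: 80.96 + 2.015 + 77.15 = 160.125

160.125 C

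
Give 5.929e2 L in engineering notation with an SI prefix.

= 592.9 L; mantissa already in [1, 1000).

592.9 L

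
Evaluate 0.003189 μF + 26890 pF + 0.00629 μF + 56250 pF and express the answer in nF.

In nF:
  0.003189 μF = 0.003189 × 10^3 nF = 3.189
  26890 pF = 26890 × 10^-3 nF = 26.89
  0.00629 μF = 0.00629 × 10^3 nF = 6.29
  56250 pF = 56250 × 10^-3 nF = 56.25
Sum: 3.189 + 26.89 + 6.29 + 56.25 = 92.619

92.619 nF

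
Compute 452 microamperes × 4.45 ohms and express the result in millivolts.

2.0114 millivolts

452e-6 × 4.45 = 2011.4e-6 V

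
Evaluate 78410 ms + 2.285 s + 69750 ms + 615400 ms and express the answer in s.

In s:
  78410 ms = 78410 × 10⁻³ s = 78.41
  2.285 s → 2.285
  69750 ms = 69750 × 10⁻³ s = 69.75
  615400 ms = 615400 × 10⁻³ s = 615.4
Sum: 78.41 + 2.285 + 69.75 + 615.4 = 765.845

765.845 s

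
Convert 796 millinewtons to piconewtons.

milli = 1e-3, pico = 1e-12; factor is 1e9.
796 × 1e9 = 796000000000

796000000000 piconewtons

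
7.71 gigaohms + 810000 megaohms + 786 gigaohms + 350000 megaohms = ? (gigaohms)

1953.71 gigaohms

In gigaohms:
  7.71 gigaohms → 7.71
  810000 megaohms = 810000e-3 gigaohms = 810
  786 gigaohms → 786
  350000 megaohms = 350000e-3 gigaohms = 350
Sum: 7.71 + 810 + 786 + 350 = 1953.71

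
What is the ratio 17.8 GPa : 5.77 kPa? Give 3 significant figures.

3080000

(17.8e9) / (5.77e3) = 3.085e6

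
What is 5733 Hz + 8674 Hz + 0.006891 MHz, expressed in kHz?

In kHz:
  5733 Hz = 5733 × 10^-3 kHz = 5.733
  8674 Hz = 8674 × 10^-3 kHz = 8.674
  0.006891 MHz = 0.006891 × 10^3 kHz = 6.891
Sum: 5.733 + 8.674 + 6.891 = 21.298

21.298 kHz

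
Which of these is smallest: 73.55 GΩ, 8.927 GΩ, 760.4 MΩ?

760.4 MΩ

73.55 GΩ = 73550000000 Ω
8.927 GΩ = 8927000000 Ω
760.4 MΩ = 760400000 Ω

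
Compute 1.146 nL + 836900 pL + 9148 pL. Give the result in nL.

In nL:
  1.146 nL → 1.146
  836900 pL = 836900 × 10⁻³ nL = 836.9
  9148 pL = 9148 × 10⁻³ nL = 9.148
Sum: 1.146 + 836.9 + 9.148 = 847.194

847.194 nL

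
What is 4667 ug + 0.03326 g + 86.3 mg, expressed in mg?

124.227 mg

In mg:
  4667 ug = 4667e-3 mg = 4.667
  0.03326 g = 0.03326e3 mg = 33.26
  86.3 mg → 86.3
Sum: 4.667 + 33.26 + 86.3 = 124.227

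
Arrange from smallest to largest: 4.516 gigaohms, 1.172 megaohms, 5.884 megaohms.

1.172 megaohms < 5.884 megaohms < 4.516 gigaohms

4.516 gigaohms = 4516000000 ohms
1.172 megaohms = 1172000 ohms
5.884 megaohms = 5884000 ohms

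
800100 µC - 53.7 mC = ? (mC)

746.4 mC

In mC:
  800100 µC = 800100e-3 mC = 800.1
  53.7 mC → 53.7
Difference: 800.1 - 53.7 = 746.4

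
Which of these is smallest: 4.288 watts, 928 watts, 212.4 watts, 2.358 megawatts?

4.288 watts = 4.288 watts
928 watts = 928 watts
212.4 watts = 212.4 watts
2.358 megawatts = 2358000 watts

4.288 watts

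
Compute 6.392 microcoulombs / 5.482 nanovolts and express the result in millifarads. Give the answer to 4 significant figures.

(6.392e-6) / (5.482e-9) = 1.166e3 F

1166000 millifarads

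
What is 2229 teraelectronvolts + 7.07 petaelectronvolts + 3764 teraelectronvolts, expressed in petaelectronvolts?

13.063 petaelectronvolts

In petaelectronvolts:
  2229 teraelectronvolts = 2229 × 10^-3 petaelectronvolts = 2.229
  7.07 petaelectronvolts → 7.07
  3764 teraelectronvolts = 3764 × 10^-3 petaelectronvolts = 3.764
Sum: 2.229 + 7.07 + 3.764 = 13.063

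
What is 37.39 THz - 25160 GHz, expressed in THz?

In THz:
  37.39 THz → 37.39
  25160 GHz = 25160e-3 THz = 25.16
Difference: 37.39 - 25.16 = 12.23

12.23 THz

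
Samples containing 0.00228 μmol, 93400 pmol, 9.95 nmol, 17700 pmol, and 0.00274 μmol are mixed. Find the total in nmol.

126.07 nmol

In nmol:
  0.00228 μmol = 0.00228e3 nmol = 2.28
  93400 pmol = 93400e-3 nmol = 93.4
  9.95 nmol → 9.95
  17700 pmol = 17700e-3 nmol = 17.7
  0.00274 μmol = 0.00274e3 nmol = 2.74
Sum: 2.28 + 93.4 + 9.95 + 17.7 + 2.74 = 126.07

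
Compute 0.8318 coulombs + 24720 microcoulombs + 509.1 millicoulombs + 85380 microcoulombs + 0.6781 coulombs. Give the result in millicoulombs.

In millicoulombs:
  0.8318 coulombs = 0.8318 × 10^3 millicoulombs = 831.8
  24720 microcoulombs = 24720 × 10^-3 millicoulombs = 24.72
  509.1 millicoulombs → 509.1
  85380 microcoulombs = 85380 × 10^-3 millicoulombs = 85.38
  0.6781 coulombs = 0.6781 × 10^3 millicoulombs = 678.1
Sum: 831.8 + 24.72 + 509.1 + 85.38 + 678.1 = 2129.1

2129.1 millicoulombs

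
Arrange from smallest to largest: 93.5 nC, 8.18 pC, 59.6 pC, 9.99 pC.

8.18 pC < 9.99 pC < 59.6 pC < 93.5 nC

93.5 nC = 0.0000000935 C
8.18 pC = 0.00000000000818 C
59.6 pC = 0.0000000000596 C
9.99 pC = 0.00000000000999 C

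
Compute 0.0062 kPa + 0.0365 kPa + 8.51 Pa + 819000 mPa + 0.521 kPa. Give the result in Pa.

In Pa:
  0.0062 kPa = 0.0062 × 10^3 Pa = 6.2
  0.0365 kPa = 0.0365 × 10^3 Pa = 36.5
  8.51 Pa → 8.51
  819000 mPa = 819000 × 10^-3 Pa = 819
  0.521 kPa = 0.521 × 10^3 Pa = 521
Sum: 6.2 + 36.5 + 8.51 + 819 + 521 = 1391.21

1391.21 Pa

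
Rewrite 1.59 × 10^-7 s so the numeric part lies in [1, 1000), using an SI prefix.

= 159 × 10^-9 s; 10^-9 is nano.

159 ns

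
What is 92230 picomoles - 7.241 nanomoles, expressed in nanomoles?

In nanomoles:
  92230 picomoles = 92230 × 10⁻³ nanomoles = 92.23
  7.241 nanomoles → 7.241
Difference: 92.23 - 7.241 = 84.989

84.989 nanomoles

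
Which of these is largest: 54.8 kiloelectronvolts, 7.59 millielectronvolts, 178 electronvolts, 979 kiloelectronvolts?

54.8 kiloelectronvolts = 54800 electronvolts
7.59 millielectronvolts = 0.00759 electronvolts
178 electronvolts = 178 electronvolts
979 kiloelectronvolts = 979000 electronvolts

979 kiloelectronvolts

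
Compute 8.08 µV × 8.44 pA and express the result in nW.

0.0000000681952 nW

8.08 × 10^-6 × 8.44 × 10^-12 = 68.1952 × 10^-18 W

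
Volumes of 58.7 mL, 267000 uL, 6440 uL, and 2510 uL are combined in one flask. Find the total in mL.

In mL:
  58.7 mL → 58.7
  267000 uL = 267000e-3 mL = 267
  6440 uL = 6440e-3 mL = 6.44
  2510 uL = 2510e-3 mL = 2.51
Sum: 58.7 + 267 + 6.44 + 2.51 = 334.65

334.65 mL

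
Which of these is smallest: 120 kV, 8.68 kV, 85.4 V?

85.4 V

120 kV = 120000 V
8.68 kV = 8680 V
85.4 V = 85.4 V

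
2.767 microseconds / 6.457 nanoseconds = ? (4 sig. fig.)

428.5

(2.767e-6) / (6.457e-9) = 0.42853e3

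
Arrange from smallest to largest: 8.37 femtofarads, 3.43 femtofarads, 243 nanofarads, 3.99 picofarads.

3.43 femtofarads < 8.37 femtofarads < 3.99 picofarads < 243 nanofarads

8.37 femtofarads = 0.00000000000000837 farads
3.43 femtofarads = 0.00000000000000343 farads
243 nanofarads = 0.000000243 farads
3.99 picofarads = 0.00000000000399 farads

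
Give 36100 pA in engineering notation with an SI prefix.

36.1 nA

= 36.1 × 10^-9 A; 10^-9 is nano.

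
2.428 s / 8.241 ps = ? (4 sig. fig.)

294600000000

(2.428) / (8.241 × 10^-12) = 0.29462 × 10^12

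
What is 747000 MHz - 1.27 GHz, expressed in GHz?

745.73 GHz

In GHz:
  747000 MHz = 747000 × 10^-3 GHz = 747
  1.27 GHz → 1.27
Difference: 747 - 1.27 = 745.73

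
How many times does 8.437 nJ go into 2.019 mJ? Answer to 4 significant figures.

(2.019e-3) / (8.437e-9) = 0.2393e6

239300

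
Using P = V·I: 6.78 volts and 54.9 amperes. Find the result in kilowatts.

0.372222 kilowatts

6.78 × 54.9 = 372.222 W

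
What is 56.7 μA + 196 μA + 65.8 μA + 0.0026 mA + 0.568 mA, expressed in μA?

889.1 μA

In μA:
  56.7 μA → 56.7
  196 μA → 196
  65.8 μA → 65.8
  0.0026 mA = 0.0026 × 10^3 μA = 2.6
  0.568 mA = 0.568 × 10^3 μA = 568
Sum: 56.7 + 196 + 65.8 + 2.6 + 568 = 889.1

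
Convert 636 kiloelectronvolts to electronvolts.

636000 electronvolts

kilo = 1e3, (no prefix) = 1e0; factor is 1e3.
636 × 1e3 = 636000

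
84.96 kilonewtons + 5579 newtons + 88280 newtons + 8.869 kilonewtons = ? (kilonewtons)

In kilonewtons:
  84.96 kilonewtons → 84.96
  5579 newtons = 5579 × 10^-3 kilonewtons = 5.579
  88280 newtons = 88280 × 10^-3 kilonewtons = 88.28
  8.869 kilonewtons → 8.869
Sum: 84.96 + 5.579 + 88.28 + 8.869 = 187.688

187.688 kilonewtons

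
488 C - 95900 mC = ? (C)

392.1 C

In C:
  488 C → 488
  95900 mC = 95900 × 10^-3 C = 95.9
Difference: 488 - 95.9 = 392.1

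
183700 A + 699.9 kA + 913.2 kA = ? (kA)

1796.8 kA

In kA:
  183700 A = 183700 × 10⁻³ kA = 183.7
  699.9 kA → 699.9
  913.2 kA → 913.2
Sum: 183.7 + 699.9 + 913.2 = 1796.8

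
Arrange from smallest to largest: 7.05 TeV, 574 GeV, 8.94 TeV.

574 GeV < 7.05 TeV < 8.94 TeV

7.05 TeV = 7050000000000 eV
574 GeV = 574000000000 eV
8.94 TeV = 8940000000000 eV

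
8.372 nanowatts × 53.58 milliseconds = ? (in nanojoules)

0.44857176 nanojoules

8.372 × 10⁻⁹ × 53.58 × 10⁻³ = 448.57176 × 10⁻¹² J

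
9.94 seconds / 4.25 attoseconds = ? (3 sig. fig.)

(9.94) / (4.25 × 10^-18) = 2.339 × 10^18

2340000000000000000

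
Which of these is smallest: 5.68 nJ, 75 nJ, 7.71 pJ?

7.71 pJ

5.68 nJ = 0.00000000568 J
75 nJ = 0.000000075 J
7.71 pJ = 0.00000000000771 J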